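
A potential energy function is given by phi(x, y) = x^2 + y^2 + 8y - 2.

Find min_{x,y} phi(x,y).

phi(x,y) separates as P(x) + Q(y) − 2, so its minimum is min P + min Q − 2.
P'(x) = 2x vanishes at x ∈ {0}; Q'(y) = 2y + 8 vanishes at y ∈ {-4}.
Local minima of P (where P''>0): P(0)=0. Local minima of Q: Q(-4)=-16.
So the global minimum of phi is P(0) + Q(-4) − 2 = 0 − 16 − 2 = -18, attained at (0, -4).

-18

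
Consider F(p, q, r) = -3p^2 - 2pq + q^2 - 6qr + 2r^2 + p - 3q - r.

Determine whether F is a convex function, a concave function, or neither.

neither

F is quadratic, so its Hessian is the constant matrix H = [[-6, -2, 0], [-2, 2, -6], [0, -6, 4]].
Leading principal minors: -6, -16, 152.
Neither pattern holds ⇒ H is indefinite ⇒ neither convex nor concave.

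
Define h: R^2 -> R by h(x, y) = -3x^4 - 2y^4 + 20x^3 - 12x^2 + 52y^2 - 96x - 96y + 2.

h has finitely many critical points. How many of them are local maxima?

h separates as a function of x plus a function of y, so ∇h=0 decouples.
∂h/∂x = -12(x - 4)(x - 2)(x + 1) = 0 at x ∈ {-1, 2, 4}; ∂h/∂y = -8(y - 3)(y - 1)(y + 4) = 0 at y ∈ {-4, 1, 3}.
The Hessian is diagonal: diag(h_xx, h_yy). Second derivatives: h_xx(-1)=-180, h_xx(2)=72, h_xx(4)=-120; h_yy(-4)=-280, h_yy(1)=80, h_yy(3)=-112.
Local maxima occur where both diagonal entries negative: (-1, -4), (-1, 3), (4, -4), (4, 3). Count: 4.

4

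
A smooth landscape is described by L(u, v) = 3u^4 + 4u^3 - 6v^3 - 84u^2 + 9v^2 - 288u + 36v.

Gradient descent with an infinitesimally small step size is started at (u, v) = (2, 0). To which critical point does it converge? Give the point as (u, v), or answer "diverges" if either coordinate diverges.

(4, -1)

L is separable, so gradient descent decouples: u follows -∂L/∂u, v follows -∂L/∂v.
∂L/∂u = 12(u - 4)(u + 2)(u + 3); at u=2 this is -480, so u increases.
∂L/∂v = -18(v - 2)(v + 1); at v=0 this is 36, so v decreases.
u converges to its nearest critical value 4 (a local min of the u-part); v converges to -1. The iterate converges to (4, -1).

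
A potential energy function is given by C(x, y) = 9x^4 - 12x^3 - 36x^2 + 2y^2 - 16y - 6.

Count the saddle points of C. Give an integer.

C separates as a function of x plus a function of y, so ∇C=0 decouples.
∂C/∂x = 36x(x - 2)(x + 1) = 0 at x ∈ {-1, 0, 2}; ∂C/∂y = 4(y - 4) = 0 at y ∈ {4}.
The Hessian is diagonal: diag(C_xx, C_yy). Second derivatives: C_xx(-1)=108, C_xx(0)=-72, C_xx(2)=216; C_yy(4)=4.
Saddle points occur where the two diagonal entries have opposite signs: (0, 4). Count: 1.

1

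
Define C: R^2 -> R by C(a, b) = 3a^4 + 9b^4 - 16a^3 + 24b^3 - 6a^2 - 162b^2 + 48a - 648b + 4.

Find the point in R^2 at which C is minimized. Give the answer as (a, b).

C(a,b) separates as P(a) + Q(b) + 4, so its minimum is min P + min Q + 4.
P'(a) = 12(a - 4)(a - 1)(a + 1) vanishes at a ∈ {-1, 1, 4}; Q'(b) = 36(b - 3)(b + 2)(b + 3) vanishes at b ∈ {-3, -2, 3}.
Local minima of P (where P''>0): P(-1)=-35, P(4)=-160. Local minima of Q: Q(-3)=567, Q(3)=-2025.
So the global minimum of C is P(4) + Q(3) + 4 = -160 − 2025 + 4 = -2181, attained at (4, 3).

(4, 3)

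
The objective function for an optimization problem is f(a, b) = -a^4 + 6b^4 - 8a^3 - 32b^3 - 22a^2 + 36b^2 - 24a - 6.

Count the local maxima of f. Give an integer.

f separates as a function of a plus a function of b, so ∇f=0 decouples.
∂f/∂a = -4(a + 1)(a + 2)(a + 3) = 0 at a ∈ {-3, -2, -1}; ∂f/∂b = 24b(b - 3)(b - 1) = 0 at b ∈ {0, 1, 3}.
The Hessian is diagonal: diag(f_aa, f_bb). Second derivatives: f_aa(-3)=-8, f_aa(-2)=4, f_aa(-1)=-8; f_bb(0)=72, f_bb(1)=-48, f_bb(3)=144.
Local maxima occur where both diagonal entries negative: (-3, 1), (-1, 1). Count: 2.

2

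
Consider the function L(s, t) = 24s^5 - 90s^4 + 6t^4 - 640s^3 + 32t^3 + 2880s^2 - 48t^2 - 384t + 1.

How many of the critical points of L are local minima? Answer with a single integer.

L separates as a function of s plus a function of t, so ∇L=0 decouples.
∂L/∂s = 120s(s - 4)(s - 3)(s + 4) = 0 at s ∈ {-4, 0, 3, 4}; ∂L/∂t = 24(t - 2)(t + 2)(t + 4) = 0 at t ∈ {-4, -2, 2}.
The Hessian is diagonal: diag(L_ss, L_tt). Second derivatives: L_ss(-4)=-26880, L_ss(0)=5760, L_ss(3)=-2520, L_ss(4)=3840; L_tt(-4)=288, L_tt(-2)=-192, L_tt(2)=576.
Local minima occur where both diagonal entries positive: (0, -4), (0, 2), (4, -4), (4, 2). Count: 4.

4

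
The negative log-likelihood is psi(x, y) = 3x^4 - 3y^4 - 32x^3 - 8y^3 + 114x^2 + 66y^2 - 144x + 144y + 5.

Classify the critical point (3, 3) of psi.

The mixed partial ∂²psi/∂x∂y is 0, so the Hessian at any point is diag(psi_xx, psi_yy) = diag(12(3x^2 - 16x + 19), 12(-3y^2 - 4y + 11)).
At (3, 3): H = diag(-24, -336).
Both eigenvalues are negative, so H is negative definite: a local maximum.

local maximum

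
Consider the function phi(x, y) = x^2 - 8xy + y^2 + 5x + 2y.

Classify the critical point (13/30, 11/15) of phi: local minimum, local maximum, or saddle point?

saddle point

The Hessian of phi is constant: H = [[2, -8], [-8, 2]].
det(H) = 2·2 − (-8)² = -60.
Since det(H) < 0, H is indefinite and the critical point is a saddle point.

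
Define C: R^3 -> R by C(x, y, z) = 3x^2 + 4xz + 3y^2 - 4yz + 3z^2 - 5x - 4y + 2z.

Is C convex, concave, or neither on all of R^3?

C is quadratic, so its Hessian is the constant matrix H = [[6, 0, 4], [0, 6, -4], [4, -4, 6]].
Leading principal minors: 6, 36, 24.
All positive ⇒ H ≻ 0 ⇒ convex.

convex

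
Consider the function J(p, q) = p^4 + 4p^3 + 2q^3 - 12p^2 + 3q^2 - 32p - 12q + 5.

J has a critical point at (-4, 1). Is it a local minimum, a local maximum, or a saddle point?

The mixed partial ∂²J/∂p∂q is 0, so the Hessian at any point is diag(J_pp, J_qq) = diag(12(p^2 + 2p - 2), 6(2q + 1)).
At (-4, 1): H = diag(72, 18).
Both eigenvalues are positive, so H is positive definite: a local minimum.

local minimum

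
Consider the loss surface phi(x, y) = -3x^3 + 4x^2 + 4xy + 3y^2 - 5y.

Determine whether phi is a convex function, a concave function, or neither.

neither

The term -3x^3 is cubic, so the Hessian is not constant.
∂²phi/∂x² = -18x + 8, which takes both signs as x varies (negative for sufficiently large x). A diagonal entry of the Hessian changing sign means the Hessian is neither positive- nor negative-semidefinite on all of R^2.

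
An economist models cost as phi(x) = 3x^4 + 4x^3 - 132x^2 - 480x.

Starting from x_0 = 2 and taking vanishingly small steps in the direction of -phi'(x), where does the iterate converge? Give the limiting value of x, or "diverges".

5

phi'(x) = 12(x - 5)(x + 2)(x + 4), so phi'(2) = -864.
Gradient descent moves in the -phi' direction, i.e. x is increasing.
The nearest critical point in that direction is x = 5, where phi'' = 756 > 0 (a local minimum). The iterate converges there.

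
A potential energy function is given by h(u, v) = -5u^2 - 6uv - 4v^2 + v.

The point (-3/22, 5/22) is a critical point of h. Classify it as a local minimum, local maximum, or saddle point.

local maximum

The Hessian of h is constant: H = [[-10, -6], [-6, -8]].
det(H) = (-10)·(-8) − (-6)² = 44.
det(H) > 0 and tr(H) = -18 < 0, so H is negative definite and the point is a local maximum.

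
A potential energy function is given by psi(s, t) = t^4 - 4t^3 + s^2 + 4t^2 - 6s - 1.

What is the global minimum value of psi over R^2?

-10

psi(s,t) separates as P(s) + Q(t) − 1, so its minimum is min P + min Q − 1.
P'(s) = 2s - 6 vanishes at s ∈ {3}; Q'(t) = 4t(t - 2)(t - 1) vanishes at t ∈ {0, 1, 2}.
Local minima of P (where P''>0): P(3)=-9. Local minima of Q: Q(0)=0, Q(2)=0.
So the global minimum of psi is P(3) + Q(0) − 1 = -9 + 0 − 1 = -10, attained at (3, 0).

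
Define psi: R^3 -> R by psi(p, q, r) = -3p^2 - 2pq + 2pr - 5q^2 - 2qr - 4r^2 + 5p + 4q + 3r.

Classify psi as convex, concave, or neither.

psi is quadratic, so its Hessian is the constant matrix H = [[-6, -2, 2], [-2, -10, -2], [2, -2, -8]].
Leading principal minors: -6, 56, -368.
Signs alternate −, +, − ⇒ H ≺ 0 ⇒ concave.

concave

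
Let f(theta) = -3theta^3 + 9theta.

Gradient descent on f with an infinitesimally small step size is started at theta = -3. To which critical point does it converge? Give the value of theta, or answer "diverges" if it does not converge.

-1

f'(theta) = -9(theta - 1)(theta + 1), so f'(-3) = -72.
Gradient descent moves in the -f' direction, i.e. theta is increasing.
The nearest critical point in that direction is theta = -1, where f'' = 18 > 0 (a local minimum). The iterate converges there.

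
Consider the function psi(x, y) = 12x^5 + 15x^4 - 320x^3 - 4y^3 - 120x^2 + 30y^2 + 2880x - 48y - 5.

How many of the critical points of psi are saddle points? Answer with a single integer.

psi separates as a function of x plus a function of y, so ∇psi=0 decouples.
∂psi/∂x = 60(x - 3)(x - 2)(x + 2)(x + 4) = 0 at x ∈ {-4, -2, 2, 3}; ∂psi/∂y = -12(y - 4)(y - 1) = 0 at y ∈ {1, 4}.
The Hessian is diagonal: diag(psi_xx, psi_yy). Second derivatives: psi_xx(-4)=-5040, psi_xx(-2)=2400, psi_xx(2)=-1440, psi_xx(3)=2100; psi_yy(1)=36, psi_yy(4)=-36.
Saddle points occur where the two diagonal entries have opposite signs: (-4, 1), (-2, 4), (2, 1), (3, 4). Count: 4.

4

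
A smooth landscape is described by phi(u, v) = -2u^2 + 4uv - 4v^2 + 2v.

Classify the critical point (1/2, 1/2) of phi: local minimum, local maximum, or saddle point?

local maximum

The Hessian of phi is constant: H = [[-4, 4], [4, -8]].
det(H) = (-4)·(-8) − 4² = 16.
det(H) > 0 and tr(H) = -12 < 0, so H is negative definite and the point is a local maximum.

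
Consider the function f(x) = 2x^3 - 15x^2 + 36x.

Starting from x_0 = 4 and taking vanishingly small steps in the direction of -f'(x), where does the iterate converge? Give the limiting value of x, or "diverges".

3

f'(x) = 6(x - 3)(x - 2), so f'(4) = 12.
Gradient descent moves in the -f' direction, i.e. x is decreasing.
The nearest critical point in that direction is x = 3, where f'' = 6 > 0 (a local minimum). The iterate converges there.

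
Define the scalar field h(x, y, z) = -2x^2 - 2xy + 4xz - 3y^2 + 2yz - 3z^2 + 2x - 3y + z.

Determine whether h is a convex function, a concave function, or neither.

concave

h is quadratic, so its Hessian is the constant matrix H = [[-4, -2, 4], [-2, -6, 2], [4, 2, -6]].
Leading principal minors: -4, 20, -40.
Signs alternate −, +, − ⇒ H ≺ 0 ⇒ concave.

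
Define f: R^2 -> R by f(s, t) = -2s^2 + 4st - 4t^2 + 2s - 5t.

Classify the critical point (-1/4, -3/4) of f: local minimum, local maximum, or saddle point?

The Hessian of f is constant: H = [[-4, 4], [4, -8]].
det(H) = (-4)·(-8) − 4² = 16.
det(H) > 0 and tr(H) = -12 < 0, so H is negative definite and the point is a local maximum.

local maximum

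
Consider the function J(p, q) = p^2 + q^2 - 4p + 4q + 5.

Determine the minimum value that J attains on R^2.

J(p,q) separates as A(p) + B(q) + 5, so its minimum is min A + min B + 5.
A'(p) = 2p - 4 vanishes at p ∈ {2}; B'(q) = 2q + 4 vanishes at q ∈ {-2}.
Local minima of A (where A''>0): A(2)=-4. Local minima of B: B(-2)=-4.
So the global minimum of J is A(2) + B(-2) + 5 = -4 − 4 + 5 = -3, attained at (2, -2).

-3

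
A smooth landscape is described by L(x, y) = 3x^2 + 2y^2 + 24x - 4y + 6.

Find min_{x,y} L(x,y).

L(x,y) separates as P(x) + Q(y) + 6, so its minimum is min P + min Q + 6.
P'(x) = 6x + 24 vanishes at x ∈ {-4}; Q'(y) = 4y - 4 vanishes at y ∈ {1}.
Local minima of P (where P''>0): P(-4)=-48. Local minima of Q: Q(1)=-2.
So the global minimum of L is P(-4) + Q(1) + 6 = -48 − 2 + 6 = -44, attained at (-4, 1).

-44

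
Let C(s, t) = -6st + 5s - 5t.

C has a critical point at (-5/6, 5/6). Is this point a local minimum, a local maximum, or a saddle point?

The Hessian of C is constant: H = [[0, -6], [-6, 0]].
det(H) = 0·0 − (-6)² = -36.
Since det(H) < 0, H is indefinite and the critical point is a saddle point.

saddle point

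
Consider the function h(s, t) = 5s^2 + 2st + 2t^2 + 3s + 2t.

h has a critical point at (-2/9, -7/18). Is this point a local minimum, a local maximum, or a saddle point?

local minimum

The Hessian of h is constant: H = [[10, 2], [2, 4]].
det(H) = 10·4 − 2² = 36.
det(H) > 0 and tr(H) = 14 > 0, so H is positive definite and the point is a local minimum.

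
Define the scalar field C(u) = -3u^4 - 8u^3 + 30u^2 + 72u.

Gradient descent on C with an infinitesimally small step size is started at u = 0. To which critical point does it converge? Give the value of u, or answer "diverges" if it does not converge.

C'(u) = -12(u - 2)(u + 1)(u + 3), so C'(0) = 72.
Gradient descent moves in the -C' direction, i.e. u is decreasing.
The nearest critical point in that direction is u = -1, where C'' = 72 > 0 (a local minimum). The iterate converges there.

-1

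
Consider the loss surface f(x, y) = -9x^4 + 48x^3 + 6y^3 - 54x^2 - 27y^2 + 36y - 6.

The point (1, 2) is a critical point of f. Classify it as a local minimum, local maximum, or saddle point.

The mixed partial ∂²f/∂x∂y is 0, so the Hessian at any point is diag(f_xx, f_yy) = diag(36(-3x^2 + 8x - 3), 18(2y - 3)).
At (1, 2): H = diag(72, 18).
Both eigenvalues are positive, so H is positive definite: a local minimum.

local minimum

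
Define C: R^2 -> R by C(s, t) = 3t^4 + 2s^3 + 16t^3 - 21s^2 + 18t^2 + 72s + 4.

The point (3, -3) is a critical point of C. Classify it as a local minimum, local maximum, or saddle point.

The mixed partial ∂²C/∂s∂t is 0, so the Hessian at any point is diag(C_ss, C_tt) = diag(6(2s - 7), 12(3t^2 + 8t + 3)).
At (3, -3): H = diag(-6, 72).
The eigenvalues have opposite signs, so H is indefinite: a saddle point.

saddle point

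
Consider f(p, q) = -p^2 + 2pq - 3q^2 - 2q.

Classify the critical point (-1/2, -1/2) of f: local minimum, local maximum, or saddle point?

local maximum

The Hessian of f is constant: H = [[-2, 2], [2, -6]].
det(H) = (-2)·(-6) − 2² = 8.
det(H) > 0 and tr(H) = -8 < 0, so H is negative definite and the point is a local maximum.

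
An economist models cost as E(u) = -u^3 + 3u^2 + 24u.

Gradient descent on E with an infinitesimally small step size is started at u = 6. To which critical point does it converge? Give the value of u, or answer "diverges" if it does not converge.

E'(u) = -3(u - 4)(u + 2), so E'(6) = -48.
Gradient descent moves in the -E' direction, i.e. u is increasing.
There is no critical point above u=6, and E' keeps the same sign, so the iterate runs off to +∞.

diverges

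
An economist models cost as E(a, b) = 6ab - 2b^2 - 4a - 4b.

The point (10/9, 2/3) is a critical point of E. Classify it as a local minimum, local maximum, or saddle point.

saddle point

The Hessian of E is constant: H = [[0, 6], [6, -4]].
det(H) = 0·(-4) − 6² = -36.
Since det(H) < 0, H is indefinite and the critical point is a saddle point.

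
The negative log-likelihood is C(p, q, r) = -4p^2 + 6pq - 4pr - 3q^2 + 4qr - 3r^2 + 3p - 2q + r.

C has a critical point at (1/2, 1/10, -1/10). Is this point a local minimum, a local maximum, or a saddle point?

The Hessian is constant: H = [[-8, 6, -4], [6, -6, 4], [-4, 4, -6]].
Leading principal minors: Δ₁ = -8, Δ₂ = 12, Δ₃ = -40.
The minors alternate sign starting negative (−, +, −), so H is negative definite: a local maximum.

local maximum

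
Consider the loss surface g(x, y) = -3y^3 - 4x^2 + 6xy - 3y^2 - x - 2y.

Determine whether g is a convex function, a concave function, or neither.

neither

The term -3y^3 is cubic, so the Hessian is not constant.
∂²g/∂y² = -18y - 6, which takes both signs as y varies (negative for sufficiently large y). A diagonal entry of the Hessian changing sign means the Hessian is neither positive- nor negative-semidefinite on all of R^2.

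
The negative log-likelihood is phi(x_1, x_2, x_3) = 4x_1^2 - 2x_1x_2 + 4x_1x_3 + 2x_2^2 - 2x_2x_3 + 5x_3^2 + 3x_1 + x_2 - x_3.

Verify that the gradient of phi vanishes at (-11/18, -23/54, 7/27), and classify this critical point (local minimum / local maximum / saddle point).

local minimum

∇phi = (8x_1 - 2x_2 + 4x_3 + 3, -2x_1 + 4x_2 - 2x_3 + 1, 4x_1 - 2x_2 + 10x_3 - 1); substituting (-11/18, -23/54, 7/27) gives ∇phi = (0, 0, 0), so (-11/18, -23/54, 7/27) is indeed a critical point.
The Hessian is constant: H = [[8, -2, 4], [-2, 4, -2], [4, -2, 10]].
Leading principal minors: Δ₁ = 8, Δ₂ = 28, Δ₃ = 216.
All leading minors are positive, so H is positive definite: a local minimum.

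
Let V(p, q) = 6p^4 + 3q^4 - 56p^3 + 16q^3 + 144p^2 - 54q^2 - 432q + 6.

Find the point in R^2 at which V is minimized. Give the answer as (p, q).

(0, 3)

V(p,q) separates as A(p) + B(q) + 6, so its minimum is min A + min B + 6.
A'(p) = 24p(p - 4)(p - 3) vanishes at p ∈ {0, 3, 4}; B'(q) = 12(q - 3)(q + 3)(q + 4) vanishes at q ∈ {-4, -3, 3}.
Local minima of A (where A''>0): A(0)=0, A(4)=256. Local minima of B: B(-4)=608, B(3)=-1107.
So the global minimum of V is A(0) + B(3) + 6 = 0 − 1107 + 6 = -1101, attained at (0, 3).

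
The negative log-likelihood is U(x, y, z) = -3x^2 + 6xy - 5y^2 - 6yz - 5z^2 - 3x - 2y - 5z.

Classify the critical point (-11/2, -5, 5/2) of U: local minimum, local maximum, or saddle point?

local maximum

The Hessian is constant: H = [[-6, 6, 0], [6, -10, -6], [0, -6, -10]].
Leading principal minors: Δ₁ = -6, Δ₂ = 24, Δ₃ = -24.
The minors alternate sign starting negative (−, +, −), so H is negative definite: a local maximum.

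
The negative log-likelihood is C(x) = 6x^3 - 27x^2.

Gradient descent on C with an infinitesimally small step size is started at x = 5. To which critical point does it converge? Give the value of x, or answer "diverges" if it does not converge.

3

C'(x) = 18x(x - 3), so C'(5) = 180.
Gradient descent moves in the -C' direction, i.e. x is decreasing.
The nearest critical point in that direction is x = 3, where C'' = 54 > 0 (a local minimum). The iterate converges there.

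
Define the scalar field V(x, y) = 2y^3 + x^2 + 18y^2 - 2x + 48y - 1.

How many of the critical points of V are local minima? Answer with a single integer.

V separates as a function of x plus a function of y, so ∇V=0 decouples.
∂V/∂x = 2(x - 1) = 0 at x ∈ {1}; ∂V/∂y = 6(y + 2)(y + 4) = 0 at y ∈ {-4, -2}.
The Hessian is diagonal: diag(V_xx, V_yy). Second derivatives: V_xx(1)=2; V_yy(-4)=-12, V_yy(-2)=12.
Local minima occur where both diagonal entries positive: (1, -2). Count: 1.

1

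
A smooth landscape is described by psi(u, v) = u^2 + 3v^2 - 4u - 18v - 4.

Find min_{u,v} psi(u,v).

-35

psi(u,v) separates as P(u) + Q(v) − 4, so its minimum is min P + min Q − 4.
P'(u) = 2u - 4 vanishes at u ∈ {2}; Q'(v) = 6v - 18 vanishes at v ∈ {3}.
Local minima of P (where P''>0): P(2)=-4. Local minima of Q: Q(3)=-27.
So the global minimum of psi is P(2) + Q(3) − 4 = -4 − 27 − 4 = -35, attained at (2, 3).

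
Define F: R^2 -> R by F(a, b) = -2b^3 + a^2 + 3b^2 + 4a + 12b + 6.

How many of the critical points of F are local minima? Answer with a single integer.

F separates as a function of a plus a function of b, so ∇F=0 decouples.
∂F/∂a = 2(a + 2) = 0 at a ∈ {-2}; ∂F/∂b = -6(b - 2)(b + 1) = 0 at b ∈ {-1, 2}.
The Hessian is diagonal: diag(F_aa, F_bb). Second derivatives: F_aa(-2)=2; F_bb(-1)=18, F_bb(2)=-18.
Local minima occur where both diagonal entries positive: (-2, -1). Count: 1.

1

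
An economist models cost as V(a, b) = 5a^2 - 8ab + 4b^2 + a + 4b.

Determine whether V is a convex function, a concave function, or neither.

convex

V is quadratic, so its Hessian is the constant matrix H = [[10, -8], [-8, 8]].
det(H) = 16, tr(H) = 18.
det(H) > 0 and tr(H) > 0, so H is positive definite everywhere: convex.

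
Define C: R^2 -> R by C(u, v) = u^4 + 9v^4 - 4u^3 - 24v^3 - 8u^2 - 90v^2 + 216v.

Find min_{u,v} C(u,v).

-584

C(u,v) separates as P(u) + Q(v), so its minimum is min P + min Q.
P'(u) = 4u(u - 4)(u + 1) vanishes at u ∈ {-1, 0, 4}; Q'(v) = 36(v - 3)(v - 1)(v + 2) vanishes at v ∈ {-2, 1, 3}.
Local minima of P (where P''>0): P(-1)=-3, P(4)=-128. Local minima of Q: Q(-2)=-456, Q(3)=-81.
So the global minimum of C is P(4) + Q(-2) = -128 − 456 = -584, attained at (4, -2).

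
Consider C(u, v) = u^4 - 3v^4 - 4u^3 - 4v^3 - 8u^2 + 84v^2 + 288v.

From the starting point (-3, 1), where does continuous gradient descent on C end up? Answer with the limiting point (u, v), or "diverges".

C is separable, so gradient descent decouples: u follows -∂C/∂u, v follows -∂C/∂v.
∂C/∂u = 4u(u - 4)(u + 1); at u=-3 this is -168, so u increases.
∂C/∂v = -12(v - 4)(v + 2)(v + 3); at v=1 this is 432, so v decreases.
u converges to its nearest critical value -1 (a local min of the u-part); v converges to -2. The iterate converges to (-1, -2).

(-1, -2)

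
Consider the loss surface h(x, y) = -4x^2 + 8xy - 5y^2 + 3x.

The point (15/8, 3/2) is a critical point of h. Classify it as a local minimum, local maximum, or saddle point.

local maximum

The Hessian of h is constant: H = [[-8, 8], [8, -10]].
det(H) = (-8)·(-10) − 8² = 16.
det(H) > 0 and tr(H) = -18 < 0, so H is negative definite and the point is a local maximum.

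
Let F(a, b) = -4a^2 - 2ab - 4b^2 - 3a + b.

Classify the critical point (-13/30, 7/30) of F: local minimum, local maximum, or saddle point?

local maximum

The Hessian of F is constant: H = [[-8, -2], [-2, -8]].
det(H) = (-8)·(-8) − (-2)² = 60.
det(H) > 0 and tr(H) = -16 < 0, so H is negative definite and the point is a local maximum.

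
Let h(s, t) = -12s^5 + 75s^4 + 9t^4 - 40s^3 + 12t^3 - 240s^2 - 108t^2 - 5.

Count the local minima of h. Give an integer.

4

h separates as a function of s plus a function of t, so ∇h=0 decouples.
∂h/∂s = -60s(s - 4)(s - 2)(s + 1) = 0 at s ∈ {-1, 0, 2, 4}; ∂h/∂t = 36t(t - 2)(t + 3) = 0 at t ∈ {-3, 0, 2}.
The Hessian is diagonal: diag(h_ss, h_tt). Second derivatives: h_ss(-1)=900, h_ss(0)=-480, h_ss(2)=720, h_ss(4)=-2400; h_tt(-3)=540, h_tt(0)=-216, h_tt(2)=360.
Local minima occur where both diagonal entries positive: (-1, -3), (-1, 2), (2, -3), (2, 2). Count: 4.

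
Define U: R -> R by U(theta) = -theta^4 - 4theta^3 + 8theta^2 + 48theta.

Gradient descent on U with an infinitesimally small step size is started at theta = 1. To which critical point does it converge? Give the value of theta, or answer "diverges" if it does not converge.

U'(theta) = -4(theta - 2)(theta + 2)(theta + 3), so U'(1) = 48.
Gradient descent moves in the -U' direction, i.e. theta is decreasing.
The nearest critical point in that direction is theta = -2, where U'' = 16 > 0 (a local minimum). The iterate converges there.

-2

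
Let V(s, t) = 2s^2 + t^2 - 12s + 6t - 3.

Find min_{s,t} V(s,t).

V(s,t) separates as P(s) + Q(t) − 3, so its minimum is min P + min Q − 3.
P'(s) = 4s - 12 vanishes at s ∈ {3}; Q'(t) = 2(t + 3) vanishes at t ∈ {-3}.
Local minima of P (where P''>0): P(3)=-18. Local minima of Q: Q(-3)=-9.
So the global minimum of V is P(3) + Q(-3) − 3 = -18 − 9 − 3 = -30, attained at (3, -3).

-30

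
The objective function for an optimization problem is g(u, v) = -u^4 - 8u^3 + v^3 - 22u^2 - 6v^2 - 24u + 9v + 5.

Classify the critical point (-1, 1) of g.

The mixed partial ∂²g/∂u∂v is 0, so the Hessian at any point is diag(g_uu, g_vv) = diag(-4(3u^2 + 12u + 11), 6(v - 2)).
At (-1, 1): H = diag(-8, -6).
Both eigenvalues are negative, so H is negative definite: a local maximum.

local maximum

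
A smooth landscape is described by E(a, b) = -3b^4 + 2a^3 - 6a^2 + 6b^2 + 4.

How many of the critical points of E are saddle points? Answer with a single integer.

3

E separates as a function of a plus a function of b, so ∇E=0 decouples.
∂E/∂a = 6a(a - 2) = 0 at a ∈ {0, 2}; ∂E/∂b = -12b(b - 1)(b + 1) = 0 at b ∈ {-1, 0, 1}.
The Hessian is diagonal: diag(E_aa, E_bb). Second derivatives: E_aa(0)=-12, E_aa(2)=12; E_bb(-1)=-24, E_bb(0)=12, E_bb(1)=-24.
Saddle points occur where the two diagonal entries have opposite signs: (0, 0), (2, -1), (2, 1). Count: 3.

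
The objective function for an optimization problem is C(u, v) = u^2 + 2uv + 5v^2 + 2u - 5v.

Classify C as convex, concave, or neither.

convex

C is quadratic, so its Hessian is the constant matrix H = [[2, 2], [2, 10]].
det(H) = 16, tr(H) = 12.
det(H) > 0 and tr(H) > 0, so H is positive definite everywhere: convex.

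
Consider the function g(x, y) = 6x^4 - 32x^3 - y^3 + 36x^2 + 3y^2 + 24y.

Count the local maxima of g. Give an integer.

1

g separates as a function of x plus a function of y, so ∇g=0 decouples.
∂g/∂x = 24x(x - 3)(x - 1) = 0 at x ∈ {0, 1, 3}; ∂g/∂y = -3(y - 4)(y + 2) = 0 at y ∈ {-2, 4}.
The Hessian is diagonal: diag(g_xx, g_yy). Second derivatives: g_xx(0)=72, g_xx(1)=-48, g_xx(3)=144; g_yy(-2)=18, g_yy(4)=-18.
Local maxima occur where both diagonal entries negative: (1, 4). Count: 1.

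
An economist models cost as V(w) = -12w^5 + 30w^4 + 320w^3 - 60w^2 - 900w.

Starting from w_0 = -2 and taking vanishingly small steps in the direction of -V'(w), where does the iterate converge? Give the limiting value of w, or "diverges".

V'(w) = -60(w - 5)(w - 1)(w + 1)(w + 3), so V'(-2) = 1260.
Gradient descent moves in the -V' direction, i.e. w is decreasing.
The nearest critical point in that direction is w = -3, where V'' = 3840 > 0 (a local minimum). The iterate converges there.

-3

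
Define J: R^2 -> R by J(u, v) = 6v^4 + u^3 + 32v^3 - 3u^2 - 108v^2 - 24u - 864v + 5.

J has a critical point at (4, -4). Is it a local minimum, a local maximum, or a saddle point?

local minimum

The mixed partial ∂²J/∂u∂v is 0, so the Hessian at any point is diag(J_uu, J_vv) = diag(6(u - 1), 24(3v^2 + 8v - 9)).
At (4, -4): H = diag(18, 168).
Both eigenvalues are positive, so H is positive definite: a local minimum.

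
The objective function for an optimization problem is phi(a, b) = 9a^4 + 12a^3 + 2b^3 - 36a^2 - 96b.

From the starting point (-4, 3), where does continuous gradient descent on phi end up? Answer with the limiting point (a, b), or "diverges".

(-2, 4)

phi is separable, so gradient descent decouples: a follows -∂phi/∂a, b follows -∂phi/∂b.
∂phi/∂a = 36a(a - 1)(a + 2); at a=-4 this is -1440, so a increases.
∂phi/∂b = 6(b - 4)(b + 4); at b=3 this is -42, so b increases.
a converges to its nearest critical value -2 (a local min of the a-part); b converges to 4. The iterate converges to (-2, 4).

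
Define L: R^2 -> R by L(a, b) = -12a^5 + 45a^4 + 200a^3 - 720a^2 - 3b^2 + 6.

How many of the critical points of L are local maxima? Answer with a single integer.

2

L separates as a function of a plus a function of b, so ∇L=0 decouples.
∂L/∂a = -60a(a - 4)(a - 2)(a + 3) = 0 at a ∈ {-3, 0, 2, 4}; ∂L/∂b = -6b = 0 at b ∈ {0}.
The Hessian is diagonal: diag(L_aa, L_bb). Second derivatives: L_aa(-3)=6300, L_aa(0)=-1440, L_aa(2)=1200, L_aa(4)=-3360; L_bb(0)=-6.
Local maxima occur where both diagonal entries negative: (0, 0), (4, 0). Count: 2.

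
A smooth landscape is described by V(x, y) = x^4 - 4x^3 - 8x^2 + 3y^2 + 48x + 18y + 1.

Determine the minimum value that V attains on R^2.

V(x,y) separates as P(x) + Q(y) + 1, so its minimum is min P + min Q + 1.
P'(x) = 4(x - 3)(x - 2)(x + 2) vanishes at x ∈ {-2, 2, 3}; Q'(y) = 6y + 18 vanishes at y ∈ {-3}.
Local minima of P (where P''>0): P(-2)=-80, P(3)=45. Local minima of Q: Q(-3)=-27.
So the global minimum of V is P(-2) + Q(-3) + 1 = -80 − 27 + 1 = -106, attained at (-2, -3).

-106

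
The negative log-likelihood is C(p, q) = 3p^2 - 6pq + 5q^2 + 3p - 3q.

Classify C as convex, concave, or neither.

C is quadratic, so its Hessian is the constant matrix H = [[6, -6], [-6, 10]].
det(H) = 24, tr(H) = 16.
det(H) > 0 and tr(H) > 0, so H is positive definite everywhere: convex.

convex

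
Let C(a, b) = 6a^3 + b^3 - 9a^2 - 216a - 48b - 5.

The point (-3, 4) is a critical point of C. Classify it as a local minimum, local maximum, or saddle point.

The mixed partial ∂²C/∂a∂b is 0, so the Hessian at any point is diag(C_aa, C_bb) = diag(18(2a - 1), 6b).
At (-3, 4): H = diag(-126, 24).
The eigenvalues have opposite signs, so H is indefinite: a saddle point.

saddle point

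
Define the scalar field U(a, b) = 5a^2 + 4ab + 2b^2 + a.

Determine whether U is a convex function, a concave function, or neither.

convex

U is quadratic, so its Hessian is the constant matrix H = [[10, 4], [4, 4]].
det(H) = 24, tr(H) = 14.
det(H) > 0 and tr(H) > 0, so H is positive definite everywhere: convex.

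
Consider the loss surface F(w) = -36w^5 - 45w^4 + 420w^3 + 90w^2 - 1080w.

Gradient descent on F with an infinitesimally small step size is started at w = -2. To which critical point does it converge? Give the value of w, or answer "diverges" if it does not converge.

F'(w) = -180(w - 2)(w - 1)(w + 1)(w + 3), so F'(-2) = 2160.
Gradient descent moves in the -F' direction, i.e. w is decreasing.
The nearest critical point in that direction is w = -3, where F'' = 7200 > 0 (a local minimum). The iterate converges there.

-3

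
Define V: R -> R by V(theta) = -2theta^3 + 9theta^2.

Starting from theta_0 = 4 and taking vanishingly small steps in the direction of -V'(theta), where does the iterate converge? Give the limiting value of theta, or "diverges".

diverges

V'(theta) = -6theta(theta - 3), so V'(4) = -24.
Gradient descent moves in the -V' direction, i.e. theta is increasing.
There is no critical point above theta=4, and V' keeps the same sign, so the iterate runs off to +∞.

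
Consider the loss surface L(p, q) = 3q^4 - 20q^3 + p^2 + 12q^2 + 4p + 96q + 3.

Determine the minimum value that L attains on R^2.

-62

L(p,q) separates as A(p) + B(q) + 3, so its minimum is min A + min B + 3.
A'(p) = 2p + 4 vanishes at p ∈ {-2}; B'(q) = 12(q - 4)(q - 2)(q + 1) vanishes at q ∈ {-1, 2, 4}.
Local minima of A (where A''>0): A(-2)=-4. Local minima of B: B(-1)=-61, B(4)=64.
So the global minimum of L is A(-2) + B(-1) + 3 = -4 − 61 + 3 = -62, attained at (-2, -1).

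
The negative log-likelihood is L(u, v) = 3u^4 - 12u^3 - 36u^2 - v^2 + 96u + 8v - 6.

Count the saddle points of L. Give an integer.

L separates as a function of u plus a function of v, so ∇L=0 decouples.
∂L/∂u = 12(u - 4)(u - 1)(u + 2) = 0 at u ∈ {-2, 1, 4}; ∂L/∂v = -2(v - 4) = 0 at v ∈ {4}.
The Hessian is diagonal: diag(L_uu, L_vv). Second derivatives: L_uu(-2)=216, L_uu(1)=-108, L_uu(4)=216; L_vv(4)=-2.
Saddle points occur where the two diagonal entries have opposite signs: (-2, 4), (4, 4). Count: 2.

2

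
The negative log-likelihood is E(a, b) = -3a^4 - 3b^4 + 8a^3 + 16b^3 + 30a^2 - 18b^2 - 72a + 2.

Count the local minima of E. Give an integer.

E separates as a function of a plus a function of b, so ∇E=0 decouples.
∂E/∂a = -12(a - 3)(a - 1)(a + 2) = 0 at a ∈ {-2, 1, 3}; ∂E/∂b = -12b(b - 3)(b - 1) = 0 at b ∈ {0, 1, 3}.
The Hessian is diagonal: diag(E_aa, E_bb). Second derivatives: E_aa(-2)=-180, E_aa(1)=72, E_aa(3)=-120; E_bb(0)=-36, E_bb(1)=24, E_bb(3)=-72.
Local minima occur where both diagonal entries positive: (1, 1). Count: 1.

1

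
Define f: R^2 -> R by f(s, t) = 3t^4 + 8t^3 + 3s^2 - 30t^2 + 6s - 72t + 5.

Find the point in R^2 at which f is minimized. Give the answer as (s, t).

(-1, 2)

f(s,t) separates as P(s) + Q(t) + 5, so its minimum is min P + min Q + 5.
P'(s) = 6s + 6 vanishes at s ∈ {-1}; Q'(t) = 12(t - 2)(t + 1)(t + 3) vanishes at t ∈ {-3, -1, 2}.
Local minima of P (where P''>0): P(-1)=-3. Local minima of Q: Q(-3)=-27, Q(2)=-152.
So the global minimum of f is P(-1) + Q(2) + 5 = -3 − 152 + 5 = -150, attained at (-1, 2).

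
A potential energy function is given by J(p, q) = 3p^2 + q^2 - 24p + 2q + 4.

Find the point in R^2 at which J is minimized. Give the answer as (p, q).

(4, -1)

J(p,q) separates as A(p) + B(q) + 4, so its minimum is min A + min B + 4.
A'(p) = 6p - 24 vanishes at p ∈ {4}; B'(q) = 2q + 2 vanishes at q ∈ {-1}.
Local minima of A (where A''>0): A(4)=-48. Local minima of B: B(-1)=-1.
So the global minimum of J is A(4) + B(-1) + 4 = -48 − 1 + 4 = -45, attained at (4, -1).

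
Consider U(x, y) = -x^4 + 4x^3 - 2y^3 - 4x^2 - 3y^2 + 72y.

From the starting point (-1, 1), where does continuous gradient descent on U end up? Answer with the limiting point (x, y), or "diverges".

U is separable, so gradient descent decouples: x follows -∂U/∂x, y follows -∂U/∂y.
∂U/∂x = -4x(x - 2)(x - 1); at x=-1 this is 24, so x decreases.
∂U/∂y = -6(y - 3)(y + 4); at y=1 this is 60, so y decreases.
The x-coordinate has no critical point in that direction and runs off to infinity.

diverges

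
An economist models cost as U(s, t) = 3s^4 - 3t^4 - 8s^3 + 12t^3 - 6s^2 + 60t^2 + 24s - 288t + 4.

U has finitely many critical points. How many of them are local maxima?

U separates as a function of s plus a function of t, so ∇U=0 decouples.
∂U/∂s = 12(s - 2)(s - 1)(s + 1) = 0 at s ∈ {-1, 1, 2}; ∂U/∂t = -12(t - 4)(t - 2)(t + 3) = 0 at t ∈ {-3, 2, 4}.
The Hessian is diagonal: diag(U_ss, U_tt). Second derivatives: U_ss(-1)=72, U_ss(1)=-24, U_ss(2)=36; U_tt(-3)=-420, U_tt(2)=120, U_tt(4)=-168.
Local maxima occur where both diagonal entries negative: (1, -3), (1, 4). Count: 2.

2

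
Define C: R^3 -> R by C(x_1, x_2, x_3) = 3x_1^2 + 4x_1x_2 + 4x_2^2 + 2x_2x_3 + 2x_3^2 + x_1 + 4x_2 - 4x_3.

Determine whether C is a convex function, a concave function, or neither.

convex

C is quadratic, so its Hessian is the constant matrix H = [[6, 4, 0], [4, 8, 2], [0, 2, 4]].
Leading principal minors: 6, 32, 104.
All positive ⇒ H ≻ 0 ⇒ convex.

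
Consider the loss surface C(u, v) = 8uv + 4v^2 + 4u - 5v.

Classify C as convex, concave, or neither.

C is quadratic, so its Hessian is the constant matrix H = [[0, 8], [8, 8]].
det(H) = -64, tr(H) = 8.
det(H) < 0, so H is indefinite: neither convex nor concave.

neither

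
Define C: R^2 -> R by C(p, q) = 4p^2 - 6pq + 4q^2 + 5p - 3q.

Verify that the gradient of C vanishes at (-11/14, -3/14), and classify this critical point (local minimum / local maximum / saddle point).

local minimum

∇C = (8p - 6q + 5, -6p + 8q - 3); substituting (-11/14, -3/14) gives ∇C = (0, 0), so (-11/14, -3/14) is indeed a critical point.
The Hessian of C is constant: H = [[8, -6], [-6, 8]].
det(H) = 8·8 − (-6)² = 28.
det(H) > 0 and tr(H) = 16 > 0, so H is positive definite and the point is a local minimum.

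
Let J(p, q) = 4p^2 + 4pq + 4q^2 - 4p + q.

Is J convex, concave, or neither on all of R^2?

convex

J is quadratic, so its Hessian is the constant matrix H = [[8, 4], [4, 8]].
det(H) = 48, tr(H) = 16.
det(H) > 0 and tr(H) > 0, so H is positive definite everywhere: convex.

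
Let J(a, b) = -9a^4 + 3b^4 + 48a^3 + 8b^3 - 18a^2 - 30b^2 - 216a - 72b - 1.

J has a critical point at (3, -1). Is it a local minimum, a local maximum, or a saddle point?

local maximum

The mixed partial ∂²J/∂a∂b is 0, so the Hessian at any point is diag(J_aa, J_bb) = diag(36(-3a^2 + 8a - 1), 12(3b^2 + 4b - 5)).
At (3, -1): H = diag(-144, -72).
Both eigenvalues are negative, so H is negative definite: a local maximum.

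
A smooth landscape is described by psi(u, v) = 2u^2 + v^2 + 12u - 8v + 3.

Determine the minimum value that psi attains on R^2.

psi(u,v) separates as P(u) + Q(v) + 3, so its minimum is min P + min Q + 3.
P'(u) = 4u + 12 vanishes at u ∈ {-3}; Q'(v) = 2v - 8 vanishes at v ∈ {4}.
Local minima of P (where P''>0): P(-3)=-18. Local minima of Q: Q(4)=-16.
So the global minimum of psi is P(-3) + Q(4) + 3 = -18 − 16 + 3 = -31, attained at (-3, 4).

-31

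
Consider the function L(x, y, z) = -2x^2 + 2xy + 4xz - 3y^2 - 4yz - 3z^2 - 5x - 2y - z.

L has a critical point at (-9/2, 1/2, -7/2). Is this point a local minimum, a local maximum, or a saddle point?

local maximum

The Hessian is constant: H = [[-4, 2, 4], [2, -6, -4], [4, -4, -6]].
Leading principal minors: Δ₁ = -4, Δ₂ = 20, Δ₃ = -24.
The minors alternate sign starting negative (−, +, −), so H is negative definite: a local maximum.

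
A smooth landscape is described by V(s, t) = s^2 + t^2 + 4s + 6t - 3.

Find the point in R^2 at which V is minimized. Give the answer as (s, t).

(-2, -3)

V(s,t) separates as P(s) + Q(t) − 3, so its minimum is min P + min Q − 3.
P'(s) = 2s + 4 vanishes at s ∈ {-2}; Q'(t) = 2(t + 3) vanishes at t ∈ {-3}.
Local minima of P (where P''>0): P(-2)=-4. Local minima of Q: Q(-3)=-9.
So the global minimum of V is P(-2) + Q(-3) − 3 = -4 − 9 − 3 = -16, attained at (-2, -3).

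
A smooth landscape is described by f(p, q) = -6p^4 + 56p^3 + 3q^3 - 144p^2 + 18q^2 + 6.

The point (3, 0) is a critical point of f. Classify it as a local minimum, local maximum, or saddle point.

The mixed partial ∂²f/∂p∂q is 0, so the Hessian at any point is diag(f_pp, f_qq) = diag(24(-3p^2 + 14p - 12), 18(q + 2)).
At (3, 0): H = diag(72, 36).
Both eigenvalues are positive, so H is positive definite: a local minimum.

local minimum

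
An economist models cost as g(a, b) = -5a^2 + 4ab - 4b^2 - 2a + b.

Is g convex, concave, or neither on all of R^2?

g is quadratic, so its Hessian is the constant matrix H = [[-10, 4], [4, -8]].
det(H) = 64, tr(H) = -18.
det(H) > 0 and tr(H) < 0, so H is negative definite everywhere: concave.

concave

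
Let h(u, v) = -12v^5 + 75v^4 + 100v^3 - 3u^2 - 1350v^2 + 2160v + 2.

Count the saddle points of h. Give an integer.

h separates as a function of u plus a function of v, so ∇h=0 decouples.
∂h/∂u = -6u = 0 at u ∈ {0}; ∂h/∂v = -60(v - 4)(v - 3)(v - 1)(v + 3) = 0 at v ∈ {-3, 1, 3, 4}.
The Hessian is diagonal: diag(h_uu, h_vv). Second derivatives: h_uu(0)=-6; h_vv(-3)=10080, h_vv(1)=-1440, h_vv(3)=720, h_vv(4)=-1260.
Saddle points occur where the two diagonal entries have opposite signs: (0, -3), (0, 3). Count: 2.

2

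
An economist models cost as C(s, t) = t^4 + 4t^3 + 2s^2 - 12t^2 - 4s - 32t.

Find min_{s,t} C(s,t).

C(s,t) separates as P(s) + Q(t), so its minimum is min P + min Q.
P'(s) = 4s - 4 vanishes at s ∈ {1}; Q'(t) = 4(t - 2)(t + 1)(t + 4) vanishes at t ∈ {-4, -1, 2}.
Local minima of P (where P''>0): P(1)=-2. Local minima of Q: Q(-4)=-64, Q(2)=-64.
So the global minimum of C is P(1) + Q(-4) = -2 − 64 = -66, attained at (1, -4).

-66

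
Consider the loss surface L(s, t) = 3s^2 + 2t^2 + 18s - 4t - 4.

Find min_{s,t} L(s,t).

-33

L(s,t) separates as P(s) + Q(t) − 4, so its minimum is min P + min Q − 4.
P'(s) = 6s + 18 vanishes at s ∈ {-3}; Q'(t) = 4(t - 1) vanishes at t ∈ {1}.
Local minima of P (where P''>0): P(-3)=-27. Local minima of Q: Q(1)=-2.
So the global minimum of L is P(-3) + Q(1) − 4 = -27 − 2 − 4 = -33, attained at (-3, 1).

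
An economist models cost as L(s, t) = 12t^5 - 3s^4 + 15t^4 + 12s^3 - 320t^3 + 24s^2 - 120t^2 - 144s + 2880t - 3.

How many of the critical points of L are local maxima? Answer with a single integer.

L separates as a function of s plus a function of t, so ∇L=0 decouples.
∂L/∂s = -12(s - 3)(s - 2)(s + 2) = 0 at s ∈ {-2, 2, 3}; ∂L/∂t = 60(t - 3)(t - 2)(t + 2)(t + 4) = 0 at t ∈ {-4, -2, 2, 3}.
The Hessian is diagonal: diag(L_ss, L_tt). Second derivatives: L_ss(-2)=-240, L_ss(2)=48, L_ss(3)=-60; L_tt(-4)=-5040, L_tt(-2)=2400, L_tt(2)=-1440, L_tt(3)=2100.
Local maxima occur where both diagonal entries negative: (-2, -4), (-2, 2), (3, -4), (3, 2). Count: 4.

4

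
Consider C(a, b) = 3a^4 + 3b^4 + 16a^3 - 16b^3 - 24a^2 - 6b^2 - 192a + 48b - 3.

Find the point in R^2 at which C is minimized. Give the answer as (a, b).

(2, 4)

C(a,b) separates as P(a) + Q(b) − 3, so its minimum is min P + min Q − 3.
P'(a) = 12(a - 2)(a + 2)(a + 4) vanishes at a ∈ {-4, -2, 2}; Q'(b) = 12(b - 4)(b - 1)(b + 1) vanishes at b ∈ {-1, 1, 4}.
Local minima of P (where P''>0): P(-4)=128, P(2)=-304. Local minima of Q: Q(-1)=-35, Q(4)=-160.
So the global minimum of C is P(2) + Q(4) − 3 = -304 − 160 − 3 = -467, attained at (2, 4).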